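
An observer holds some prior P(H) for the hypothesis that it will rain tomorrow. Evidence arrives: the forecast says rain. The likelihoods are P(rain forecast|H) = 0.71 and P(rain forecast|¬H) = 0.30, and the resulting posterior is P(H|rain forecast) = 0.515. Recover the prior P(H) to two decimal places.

Bayes' rule in odds form gives O(H|E) = O(H)·[P(E|H)/P(E|¬H)], hence O(H) = O(H|E)/LR.
Posterior odds = 0.515/(1−0.515) = 1.0619. LR = 0.71/0.30 = 2.3667.
Prior odds = 1.0619/2.3667 = 0.4487, so P(H) = 0.4487/(1+0.4487) ≈ 0.31.

P(H) = 0.31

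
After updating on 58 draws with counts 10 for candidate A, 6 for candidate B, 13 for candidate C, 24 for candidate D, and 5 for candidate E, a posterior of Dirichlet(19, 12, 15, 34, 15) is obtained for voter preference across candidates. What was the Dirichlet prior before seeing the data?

For a Dirichlet(α) prior with multinomial counts c, the posterior is Dirichlet(α + c) componentwise.
Subtract each count from the matching posterior parameter: 19−10=9, 12−6=6, 15−13=2, 34−24=10, 15−5=10.

Dirichlet(9, 6, 2, 10, 10)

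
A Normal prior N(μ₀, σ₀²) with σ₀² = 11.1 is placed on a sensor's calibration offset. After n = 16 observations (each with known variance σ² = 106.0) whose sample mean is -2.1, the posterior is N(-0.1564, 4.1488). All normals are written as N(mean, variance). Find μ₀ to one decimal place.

μ₀ = 3.1

The posterior mean is a precision-weighted average: μ_n = (τ₀μ₀ + τ_data·x̄)/(τ₀+τ_data), with τ₀=1/σ₀² and τ_data=n/σ².
Here τ₀ = 1/11.1 = 0.090090 and τ_data = 16/106.0 = 0.150943, so τ_n = 0.241033.
Rearranging for μ₀: μ₀ = (μ_n·τ_n − τ_data·x̄)/τ₀ = (-0.1564·0.241033 − 0.150943·-2.1) / 0.090090 = 0.279283/0.090090 ≈ 3.1.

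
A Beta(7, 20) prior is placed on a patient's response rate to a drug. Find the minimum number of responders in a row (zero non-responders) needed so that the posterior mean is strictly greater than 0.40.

k = 7

After k responders and 0 non-responders the posterior is Beta(7+k, 20), with mean (7+k)/(7+20+k).
Set (7+k)/(27+k) > 0.40 and solve: k > (0.40·27 − 7)/(1 − 0.40) = 6.333.
The smallest integer exceeding 6.333 is 7.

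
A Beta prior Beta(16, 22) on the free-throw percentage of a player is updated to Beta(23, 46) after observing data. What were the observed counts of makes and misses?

A Beta(α, β) prior with s successes and f failures in binomial data gives a Beta(α+s, β+f) posterior.
So s = 23 − 16 = 7 and f = 46 − 22 = 24.

7 makes and 24 misses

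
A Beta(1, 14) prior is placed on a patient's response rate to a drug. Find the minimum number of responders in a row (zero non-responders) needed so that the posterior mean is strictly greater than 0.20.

k = 3

After k responders and 0 non-responders the posterior is Beta(1+k, 14), with mean (1+k)/(1+14+k).
Set (1+k)/(15+k) > 0.20 and solve: k > (0.20·15 − 1)/(1 − 0.20) = 2.500.
The smallest integer exceeding 2.500 is 3, and checking k=3: (4)/(18) = 0.2222 > 0.20.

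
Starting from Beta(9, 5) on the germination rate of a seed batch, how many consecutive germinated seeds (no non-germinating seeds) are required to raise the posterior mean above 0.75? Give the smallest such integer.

k = 7

After k germinated seeds and 0 non-germinating seeds the posterior is Beta(9+k, 5), with mean (9+k)/(9+5+k).
Set (9+k)/(14+k) > 0.75 and solve: k > (0.75·14 − 9)/(1 − 0.75) = 6.000.
The smallest integer exceeding 6.000 is 7.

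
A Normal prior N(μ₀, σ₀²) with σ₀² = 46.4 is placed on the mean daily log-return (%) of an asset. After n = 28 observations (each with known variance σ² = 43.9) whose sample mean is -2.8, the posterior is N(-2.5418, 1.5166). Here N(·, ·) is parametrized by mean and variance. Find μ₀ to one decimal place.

μ₀ = 5.1

The posterior mean is a precision-weighted average: μ_n = (τ₀μ₀ + τ_data·x̄)/(τ₀+τ_data), with τ₀=1/σ₀² and τ_data=n/σ².
Here τ₀ = 1/46.4 = 0.021552 and τ_data = 28/43.9 = 0.637813, so τ_n = 0.659365.
Rearranging for μ₀: μ₀ = (μ_n·τ_n − τ_data·x̄)/τ₀ = (-2.5418·0.659365 − 0.637813·-2.8) / 0.021552 = 0.109902/0.021552 ≈ 5.1.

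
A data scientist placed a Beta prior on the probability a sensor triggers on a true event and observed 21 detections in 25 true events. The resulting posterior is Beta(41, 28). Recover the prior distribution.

Beta(20, 24)

Beta is conjugate to the binomial likelihood: posterior = Beta(α+s, β+f).
So α = 41 − 21 = 20 and β = 28 − 4 = 24.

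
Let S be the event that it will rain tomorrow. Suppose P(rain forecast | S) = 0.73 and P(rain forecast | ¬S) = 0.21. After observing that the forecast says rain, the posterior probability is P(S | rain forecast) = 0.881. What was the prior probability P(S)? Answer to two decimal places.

In odds form, posterior odds = prior odds × likelihood ratio, so prior odds = posterior odds ÷ LR.
Posterior odds = 0.881/(1−0.881) = 7.4034. LR = 0.73/0.21 = 3.4762.
Prior odds = 7.4034/3.4762 = 2.1297, so P(S) = 2.1297/(1+2.1297) ≈ 0.68.

P(S) = 0.68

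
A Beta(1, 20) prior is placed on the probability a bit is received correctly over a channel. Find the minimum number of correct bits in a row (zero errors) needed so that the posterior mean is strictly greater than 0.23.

After k correct bits and 0 errors the posterior is Beta(1+k, 20), with mean (1+k)/(1+20+k).
Set (1+k)/(21+k) > 0.23 and solve: k > (0.23·21 − 1)/(1 − 0.23) = 4.974.
The smallest integer exceeding 4.974 is 5.

k = 5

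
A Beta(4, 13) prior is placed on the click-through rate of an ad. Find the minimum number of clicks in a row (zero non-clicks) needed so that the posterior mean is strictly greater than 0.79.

After k clicks and 0 non-clicks the posterior is Beta(4+k, 13), with mean (4+k)/(4+13+k).
Set (4+k)/(17+k) > 0.79 and solve: k > (0.79·17 − 4)/(1 − 0.79) = 44.905.
The smallest integer exceeding 44.905 is 45.

k = 45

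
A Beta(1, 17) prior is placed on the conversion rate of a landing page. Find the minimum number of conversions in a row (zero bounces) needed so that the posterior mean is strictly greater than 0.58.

k = 23

After k conversions and 0 bounces the posterior is Beta(1+k, 17), with mean (1+k)/(1+17+k).
Set (1+k)/(18+k) > 0.58 and solve: k > (0.58·18 − 1)/(1 − 0.58) = 22.476.
The smallest integer exceeding 22.476 is 23, and checking k=23: (24)/(41) = 0.5854 > 0.58.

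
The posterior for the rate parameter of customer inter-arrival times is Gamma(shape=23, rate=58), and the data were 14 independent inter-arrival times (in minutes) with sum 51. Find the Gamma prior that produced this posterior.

Gamma(shape=9, rate=7)

Gamma–exponential conjugacy: posterior shape = α + n, posterior rate = β + Σtᵢ.
So α = 23 − 14 = 9 and β = 58 − 51 = 7.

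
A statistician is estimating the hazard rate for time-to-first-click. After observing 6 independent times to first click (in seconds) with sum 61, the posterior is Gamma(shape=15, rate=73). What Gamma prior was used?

Gamma(shape=9, rate=12)

Gamma–exponential conjugacy: posterior shape = α + n, posterior rate = β + Σtᵢ.
So α = 15 − 6 = 9 and β = 73 − 61 = 12.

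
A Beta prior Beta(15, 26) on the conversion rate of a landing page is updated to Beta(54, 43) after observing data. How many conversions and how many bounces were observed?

Under Beta–binomial conjugacy the posterior parameters are (a+s, b+f).
Match parameters: s=54−15=39, f=43−26=17.

39 conversions and 17 bounces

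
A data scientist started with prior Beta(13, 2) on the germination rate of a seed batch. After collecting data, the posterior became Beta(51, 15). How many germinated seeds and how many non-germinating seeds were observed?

Beta is conjugate to the binomial likelihood: posterior = Beta(α+s, β+f).
So s = 51 − 13 = 38 and f = 15 − 2 = 13.

38 germinated seeds and 13 non-germinating seeds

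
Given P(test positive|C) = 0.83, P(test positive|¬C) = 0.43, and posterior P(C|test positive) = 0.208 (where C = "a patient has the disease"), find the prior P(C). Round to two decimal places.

In odds form, posterior odds = prior odds × likelihood ratio, so prior odds = posterior odds ÷ LR.
Posterior odds = 0.208/(1−0.208) = 0.2626. LR = 0.83/0.43 = 1.9302.
Prior odds = 0.2626/1.9302 = 0.1360, so P(C) = 0.1360/(1+0.1360) ≈ 0.12.

P(C) = 0.12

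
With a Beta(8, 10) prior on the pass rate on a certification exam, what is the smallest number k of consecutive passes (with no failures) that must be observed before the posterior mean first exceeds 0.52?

k = 3

After k passes and 0 failures the posterior is Beta(8+k, 10), with mean (8+k)/(8+10+k).
Set (8+k)/(18+k) > 0.52 and solve: k > (0.52·18 − 8)/(1 − 0.52) = 2.833.
The smallest integer exceeding 2.833 is 3, and checking k=3: (11)/(21) = 0.5238 > 0.52.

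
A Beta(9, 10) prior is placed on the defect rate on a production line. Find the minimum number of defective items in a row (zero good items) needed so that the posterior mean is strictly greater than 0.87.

k = 58

After k defective items and 0 good items the posterior is Beta(9+k, 10), with mean (9+k)/(9+10+k).
Set (9+k)/(19+k) > 0.87 and solve: k > (0.87·19 − 9)/(1 − 0.87) = 57.923.
The smallest integer exceeding 57.923 is 58, and checking k=58: (67)/(77) = 0.8701 > 0.87.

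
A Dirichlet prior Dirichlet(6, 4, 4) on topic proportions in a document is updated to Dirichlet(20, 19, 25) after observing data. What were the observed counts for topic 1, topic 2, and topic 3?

For a Dirichlet(α) prior with multinomial counts c, the posterior is Dirichlet(α + c) componentwise.
Counts are posterior − prior componentwise: 20−6=14, 19−4=15, 25−4=21.

counts (14, 15, 21)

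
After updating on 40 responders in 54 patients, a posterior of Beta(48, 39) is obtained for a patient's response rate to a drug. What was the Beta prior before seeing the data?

Beta(8, 25)

Beta is conjugate to the binomial likelihood: posterior = Beta(α+s, β+f).
So α = 48 − 40 = 8 and β = 39 − 14 = 25.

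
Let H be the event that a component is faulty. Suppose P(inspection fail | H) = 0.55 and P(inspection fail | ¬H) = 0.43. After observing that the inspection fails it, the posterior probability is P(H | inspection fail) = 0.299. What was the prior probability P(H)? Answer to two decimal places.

Bayes' rule in odds form gives O(H|E) = O(H)·[P(E|H)/P(E|¬H)], hence O(H) = O(H|E)/LR.
Posterior odds = 0.299/(1−0.299) = 0.4265. LR = 0.55/0.43 = 1.2791.
Prior odds = 0.4265/1.2791 = 0.3334, so P(H) = 0.3334/(1+0.3334) ≈ 0.25.

P(H) = 0.25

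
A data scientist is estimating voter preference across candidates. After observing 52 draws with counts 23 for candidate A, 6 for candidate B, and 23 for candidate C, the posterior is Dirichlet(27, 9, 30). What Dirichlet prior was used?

For a Dirichlet(α) prior with multinomial counts c, the posterior is Dirichlet(α + c) componentwise.
Subtract each count from the matching posterior parameter: 27−23=4, 9−6=3, 30−23=7.

Dirichlet(4, 3, 7)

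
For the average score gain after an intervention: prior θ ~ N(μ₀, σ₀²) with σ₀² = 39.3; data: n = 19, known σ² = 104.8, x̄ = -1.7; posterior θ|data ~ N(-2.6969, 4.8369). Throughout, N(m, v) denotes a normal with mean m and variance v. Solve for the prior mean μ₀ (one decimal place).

The posterior mean is a precision-weighted average: μ_n = (τ₀μ₀ + τ_data·x̄)/(τ₀+τ_data), with τ₀=1/σ₀² and τ_data=n/σ².
Here τ₀ = 1/39.3 = 0.025445 and τ_data = 19/104.8 = 0.181298, so τ_n = 0.206743.
Rearranging for μ₀: μ₀ = (μ_n·τ_n − τ_data·x̄)/τ₀ = (-2.6969·0.206743 − 0.181298·-1.7) / 0.025445 = -0.249359/0.025445 ≈ -9.8.

μ₀ = -9.8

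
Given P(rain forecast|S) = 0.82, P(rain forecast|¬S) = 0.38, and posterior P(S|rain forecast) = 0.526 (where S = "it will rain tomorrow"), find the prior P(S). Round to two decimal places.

Bayes' rule in odds form gives O(S|E) = O(S)·[P(E|S)/P(E|¬S)], hence O(S) = O(S|E)/LR.
Posterior odds = 0.526/(1−0.526) = 1.1097. LR = 0.82/0.38 = 2.1579.
Prior odds = 1.1097/2.1579 = 0.5142, so P(S) = 0.5142/(1+0.5142) ≈ 0.34.

P(S) = 0.34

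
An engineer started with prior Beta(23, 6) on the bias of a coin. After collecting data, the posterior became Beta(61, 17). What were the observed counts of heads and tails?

38 heads and 11 tails

A Beta(α, β) prior with s successes and f failures in binomial data gives a Beta(α+s, β+f) posterior.
Match parameters: s=61−23=38, f=17−6=11.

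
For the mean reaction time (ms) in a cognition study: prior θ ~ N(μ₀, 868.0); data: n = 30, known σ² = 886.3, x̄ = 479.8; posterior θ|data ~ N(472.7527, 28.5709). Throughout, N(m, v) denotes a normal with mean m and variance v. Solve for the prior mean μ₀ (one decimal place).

μ₀ = 265.7

With known observation variance, the Normal–Normal posterior has precision τ_n = τ₀ + n/σ² and mean μ_n = (τ₀μ₀ + (n/σ²)x̄)/τ_n.
Here τ₀ = 1/868.0 = 0.001152 and τ_data = 30/886.3 = 0.033849, so τ_n = 0.035001.
Rearranging for μ₀: μ₀ = (μ_n·τ_n − τ_data·x̄)/τ₀ = (472.7527·0.035001 − 0.033849·479.8) / 0.001152 = 0.306067/0.001152 ≈ 265.7.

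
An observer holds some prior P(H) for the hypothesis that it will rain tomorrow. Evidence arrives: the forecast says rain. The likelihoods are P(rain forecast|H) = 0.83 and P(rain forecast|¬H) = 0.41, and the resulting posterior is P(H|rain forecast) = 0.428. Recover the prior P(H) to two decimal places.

P(H) = 0.27

Bayes' rule in odds form gives O(H|E) = O(H)·[P(E|H)/P(E|¬H)], hence O(H) = O(H|E)/LR.
Posterior odds = 0.428/(1−0.428) = 0.7483. LR = 0.83/0.41 = 2.0244.
Prior odds = 0.7483/2.0244 = 0.3696, so P(H) = 0.3696/(1+0.3696) ≈ 0.27.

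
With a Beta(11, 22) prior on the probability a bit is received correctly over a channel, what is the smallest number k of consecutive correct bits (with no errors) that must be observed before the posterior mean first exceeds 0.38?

After k correct bits and 0 errors the posterior is Beta(11+k, 22), with mean (11+k)/(11+22+k).
Set (11+k)/(33+k) > 0.38 and solve: k > (0.38·33 − 11)/(1 − 0.38) = 2.484.
The smallest integer exceeding 2.484 is 3, and checking k=3: (14)/(36) = 0.3889 > 0.38.

k = 3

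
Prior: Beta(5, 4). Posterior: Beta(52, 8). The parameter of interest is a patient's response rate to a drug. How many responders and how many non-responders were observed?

Beta is conjugate to the binomial likelihood: posterior = Beta(α+s, β+f).
Match parameters: s=52−5=47, f=8−4=4.

47 responders and 4 non-responders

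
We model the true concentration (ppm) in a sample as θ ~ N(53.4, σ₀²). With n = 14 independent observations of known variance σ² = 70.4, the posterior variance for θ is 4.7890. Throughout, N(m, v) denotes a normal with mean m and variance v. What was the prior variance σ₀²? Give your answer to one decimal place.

For the Normal–Normal model with known σ², precisions add: τ_n = τ₀ + n/σ².
So 1/σ₀² = 1/4.7890 − 14/70.4 = 0.208812 − 0.198864 = 0.009948.
Hence σ₀² = 1/0.009948 ≈ 100.5.

σ₀² = 100.5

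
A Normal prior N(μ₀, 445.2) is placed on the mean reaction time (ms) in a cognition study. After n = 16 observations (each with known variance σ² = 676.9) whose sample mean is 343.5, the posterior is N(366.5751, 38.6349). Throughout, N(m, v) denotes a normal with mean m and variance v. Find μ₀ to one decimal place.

The posterior mean is a precision-weighted average: μ_n = (τ₀μ₀ + τ_data·x̄)/(τ₀+τ_data), with τ₀=1/σ₀² and τ_data=n/σ².
Here τ₀ = 1/445.2 = 0.002246 and τ_data = 16/676.9 = 0.023637, so τ_n = 0.025883.
Rearranging for μ₀: μ₀ = (μ_n·τ_n − τ_data·x̄)/τ₀ = (366.5751·0.025883 − 0.023637·343.5) / 0.002246 = 1.368754/0.002246 ≈ 609.4.

μ₀ = 609.4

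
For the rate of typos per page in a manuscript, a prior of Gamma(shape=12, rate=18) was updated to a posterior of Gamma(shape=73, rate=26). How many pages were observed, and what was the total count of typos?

n = 8 pages with total 61 typos

A Gamma(α, β) prior (rate parametrization) on a Poisson rate with n observations summing to S gives posterior Gamma(α+S, β+n).
Matching: Σxᵢ = 73 − 12 = 61 and n = 26 − 18 = 8.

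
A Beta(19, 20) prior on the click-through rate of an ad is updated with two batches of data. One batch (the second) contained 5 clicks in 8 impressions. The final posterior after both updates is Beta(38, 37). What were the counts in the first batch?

Because Beta–binomial updating is additive in the counts, the combined data contributed (α_post−α_prior, β_post−β_prior) successes and failures.
Total across both batches: 38−19=19 clicks, 37−20=17 non-clicks.
Subtract the second batch: 19−5=14 clicks and 17−3=14 non-clicks.

14 clicks and 14 non-clicks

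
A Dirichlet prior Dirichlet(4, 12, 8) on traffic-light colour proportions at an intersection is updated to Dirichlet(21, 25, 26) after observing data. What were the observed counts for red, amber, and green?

counts (17, 13, 18)

For a Dirichlet(α) prior with multinomial counts c, the posterior is Dirichlet(α + c) componentwise.
Counts are posterior − prior componentwise: 21−4=17, 25−12=13, 26−8=18.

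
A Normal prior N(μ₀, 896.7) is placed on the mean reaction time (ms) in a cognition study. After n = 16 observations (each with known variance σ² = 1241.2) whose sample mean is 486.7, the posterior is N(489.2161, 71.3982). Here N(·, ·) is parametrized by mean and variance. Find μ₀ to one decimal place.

μ₀ = 518.3

With known observation variance, the Normal–Normal posterior has precision τ_n = τ₀ + n/σ² and mean μ_n = (τ₀μ₀ + (n/σ²)x̄)/τ_n.
Here τ₀ = 1/896.7 = 0.001115 and τ_data = 16/1241.2 = 0.012891, so τ_n = 0.014006.
Rearranging for μ₀: μ₀ = (μ_n·τ_n − τ_data·x̄)/τ₀ = (489.2161·0.014006 − 0.012891·486.7) / 0.001115 = 0.577911/0.001115 ≈ 518.3.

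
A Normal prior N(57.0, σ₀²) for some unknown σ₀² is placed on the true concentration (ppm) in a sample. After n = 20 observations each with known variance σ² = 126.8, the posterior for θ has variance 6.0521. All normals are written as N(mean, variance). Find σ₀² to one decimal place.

σ₀² = 133.3

Posterior precision equals prior precision plus data precision: 1/σ_n² = 1/σ₀² + n/σ².
So 1/σ₀² = 1/6.0521 − 20/126.8 = 0.165232 − 0.157729 = 0.007503.
Hence σ₀² = 1/0.007503 ≈ 133.3.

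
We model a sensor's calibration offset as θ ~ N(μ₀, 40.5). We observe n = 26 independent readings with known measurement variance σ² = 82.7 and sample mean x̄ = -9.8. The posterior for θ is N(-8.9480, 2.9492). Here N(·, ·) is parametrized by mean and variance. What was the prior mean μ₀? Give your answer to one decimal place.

μ₀ = 1.9

The posterior mean is a precision-weighted average: μ_n = (τ₀μ₀ + τ_data·x̄)/(τ₀+τ_data), with τ₀=1/σ₀² and τ_data=n/σ².
Here τ₀ = 1/40.5 = 0.024691 and τ_data = 26/82.7 = 0.314389, so τ_n = 0.339080.
Rearranging for μ₀: μ₀ = (μ_n·τ_n − τ_data·x̄)/τ₀ = (-8.9480·0.339080 − 0.314389·-9.8) / 0.024691 = 0.046924/0.024691 ≈ 1.9.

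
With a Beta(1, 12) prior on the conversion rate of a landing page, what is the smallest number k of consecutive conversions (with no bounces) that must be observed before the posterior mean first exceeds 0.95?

k = 228

After k conversions and 0 bounces the posterior is Beta(1+k, 12), with mean (1+k)/(1+12+k).
Set (1+k)/(13+k) > 0.95 and solve: k > (0.95·13 − 1)/(1 − 0.95) = 227.000.
The smallest integer exceeding 227.000 is 228.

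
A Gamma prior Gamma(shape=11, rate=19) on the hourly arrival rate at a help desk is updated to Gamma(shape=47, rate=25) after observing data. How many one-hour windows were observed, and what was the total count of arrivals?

A Gamma(α, β) prior (rate parametrization) on a Poisson rate with n observations summing to S gives posterior Gamma(α+S, β+n).
Matching: Σxᵢ = 47 − 11 = 36 and n = 25 − 19 = 6.

n = 6 one-hour windows with total 36 arrivals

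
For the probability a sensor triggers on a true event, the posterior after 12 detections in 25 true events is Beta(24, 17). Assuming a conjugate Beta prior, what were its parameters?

Beta(12, 4)

Beta is conjugate to the binomial likelihood: posterior = Beta(α+s, β+f).
Subtract the data counts: 24−12=12, 17−13=4.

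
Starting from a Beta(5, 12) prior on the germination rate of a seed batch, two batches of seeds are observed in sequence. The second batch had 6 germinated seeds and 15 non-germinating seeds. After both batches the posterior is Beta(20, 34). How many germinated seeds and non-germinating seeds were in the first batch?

Because Beta–binomial updating is additive in the counts, the combined data contributed (α_post−α_prior, β_post−β_prior) successes and failures.
Total across both batches: 20−5=15 germinated seeds, 34−12=22 non-germinating seeds.
Subtract the second batch: 15−6=9 germinated seeds and 22−15=7 non-germinating seeds.

9 germinated seeds and 7 non-germinating seeds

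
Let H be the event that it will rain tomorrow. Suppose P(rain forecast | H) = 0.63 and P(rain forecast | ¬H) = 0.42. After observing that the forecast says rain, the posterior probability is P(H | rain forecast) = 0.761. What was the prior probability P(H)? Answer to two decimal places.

P(H) = 0.68

In odds form, posterior odds = prior odds × likelihood ratio, so prior odds = posterior odds ÷ LR.
Posterior odds = 0.761/(1−0.761) = 3.1841. LR = 0.63/0.42 = 1.5000.
Prior odds = 3.1841/1.5000 = 2.1227, so P(H) = 2.1227/(1+2.1227) ≈ 0.68.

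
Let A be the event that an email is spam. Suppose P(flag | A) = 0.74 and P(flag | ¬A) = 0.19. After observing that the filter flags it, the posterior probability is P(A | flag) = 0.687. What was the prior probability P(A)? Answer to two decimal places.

P(A) = 0.36

Bayes' rule in odds form gives O(A|E) = O(A)·[P(E|A)/P(E|¬A)], hence O(A) = O(A|E)/LR.
Posterior odds = 0.687/(1−0.687) = 2.1949. LR = 0.74/0.19 = 3.8947.
Prior odds = 2.1949/3.8947 = 0.5636, so P(A) = 0.5636/(1+0.5636) ≈ 0.36.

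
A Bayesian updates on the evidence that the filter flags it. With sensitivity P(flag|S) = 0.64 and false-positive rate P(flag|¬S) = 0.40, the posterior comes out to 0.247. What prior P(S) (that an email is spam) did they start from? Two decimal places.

In odds form, posterior odds = prior odds × likelihood ratio, so prior odds = posterior odds ÷ LR.
Posterior odds = 0.247/(1−0.247) = 0.3280. LR = 0.64/0.40 = 1.6000.
Prior odds = 0.3280/1.6000 = 0.2050, so P(S) = 0.2050/(1+0.2050) ≈ 0.17.

P(S) = 0.17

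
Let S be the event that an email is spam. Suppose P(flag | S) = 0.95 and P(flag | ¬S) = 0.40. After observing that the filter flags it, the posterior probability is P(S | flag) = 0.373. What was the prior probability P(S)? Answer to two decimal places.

P(S) = 0.20

In odds form, posterior odds = prior odds × likelihood ratio, so prior odds = posterior odds ÷ LR.
Posterior odds = 0.373/(1−0.373) = 0.5949. LR = 0.95/0.40 = 2.3750.
Prior odds = 0.5949/2.3750 = 0.2505, so P(S) = 0.2505/(1+0.2505) ≈ 0.20.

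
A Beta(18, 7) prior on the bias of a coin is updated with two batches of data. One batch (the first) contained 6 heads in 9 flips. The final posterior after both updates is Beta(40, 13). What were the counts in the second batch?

16 heads and 3 tails

Because Beta–binomial updating is additive in the counts, the combined data contributed (α_post−α_prior, β_post−β_prior) successes and failures.
Total across both batches: 40−18=22 heads, 13−7=6 tails.
Subtract the first batch: 22−6=16 heads and 6−3=3 tails.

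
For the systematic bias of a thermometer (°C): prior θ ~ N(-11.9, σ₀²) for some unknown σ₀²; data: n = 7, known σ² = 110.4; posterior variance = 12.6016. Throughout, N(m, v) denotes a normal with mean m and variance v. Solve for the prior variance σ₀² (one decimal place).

σ₀² = 62.7

For the Normal–Normal model with known σ², precisions add: τ_n = τ₀ + n/σ².
So 1/σ₀² = 1/12.6016 − 7/110.4 = 0.079355 − 0.063406 = 0.015949.
Hence σ₀² = 1/0.015949 ≈ 62.7.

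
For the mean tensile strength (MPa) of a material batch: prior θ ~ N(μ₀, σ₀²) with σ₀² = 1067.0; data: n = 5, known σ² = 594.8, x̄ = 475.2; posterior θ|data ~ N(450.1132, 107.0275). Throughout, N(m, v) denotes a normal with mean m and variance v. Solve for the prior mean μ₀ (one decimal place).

μ₀ = 225.1

The posterior mean is a precision-weighted average: μ_n = (τ₀μ₀ + τ_data·x̄)/(τ₀+τ_data), with τ₀=1/σ₀² and τ_data=n/σ².
Here τ₀ = 1/1067.0 = 0.000937 and τ_data = 5/594.8 = 0.008406, so τ_n = 0.009343.
Rearranging for μ₀: μ₀ = (μ_n·τ_n − τ_data·x̄)/τ₀ = (450.1132·0.009343 − 0.008406·475.2) / 0.000937 = 0.210876/0.000937 ≈ 225.1.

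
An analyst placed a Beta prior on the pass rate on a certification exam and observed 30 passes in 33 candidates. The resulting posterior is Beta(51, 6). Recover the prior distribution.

Beta is conjugate to the binomial likelihood: posterior = Beta(α+s, β+f).
So α = 51 − 30 = 21 and β = 6 − 3 = 3.

Beta(21, 3)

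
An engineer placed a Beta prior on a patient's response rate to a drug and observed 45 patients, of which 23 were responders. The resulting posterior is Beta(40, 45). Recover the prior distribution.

Beta(17, 23)

Under Beta–binomial conjugacy the posterior parameters are (a+s, b+f).
So a = 40 − 23 = 17 and b = 45 − 22 = 23.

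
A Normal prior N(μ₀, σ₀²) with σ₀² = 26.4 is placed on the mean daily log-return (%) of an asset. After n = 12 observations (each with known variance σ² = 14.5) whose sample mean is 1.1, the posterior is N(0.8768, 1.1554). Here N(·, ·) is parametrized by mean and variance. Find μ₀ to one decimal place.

μ₀ = -4.0

With known observation variance, the Normal–Normal posterior has precision τ_n = τ₀ + n/σ² and mean μ_n = (τ₀μ₀ + (n/σ²)x̄)/τ_n.
Here τ₀ = 1/26.4 = 0.037879 and τ_data = 12/14.5 = 0.827586, so τ_n = 0.865465.
Rearranging for μ₀: μ₀ = (μ_n·τ_n − τ_data·x̄)/τ₀ = (0.8768·0.865465 − 0.827586·1.1) / 0.037879 = -0.151505/0.037879 ≈ -4.0.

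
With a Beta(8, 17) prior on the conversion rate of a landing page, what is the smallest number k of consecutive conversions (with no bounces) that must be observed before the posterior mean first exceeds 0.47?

k = 8

After k conversions and 0 bounces the posterior is Beta(8+k, 17), with mean (8+k)/(8+17+k).
Set (8+k)/(25+k) > 0.47 and solve: k > (0.47·25 − 8)/(1 − 0.47) = 7.075.
The smallest integer exceeding 7.075 is 8.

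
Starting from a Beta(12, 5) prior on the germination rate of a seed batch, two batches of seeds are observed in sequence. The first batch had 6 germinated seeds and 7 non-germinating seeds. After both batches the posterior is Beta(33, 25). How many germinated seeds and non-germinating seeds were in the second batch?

15 germinated seeds and 13 non-germinating seeds

Because Beta–binomial updating is additive in the counts, the combined data contributed (α_post−α_prior, β_post−β_prior) successes and failures.
Total across both batches: 33−12=21 germinated seeds, 25−5=20 non-germinating seeds.
Subtract the first batch: 21−6=15 germinated seeds and 20−7=13 non-germinating seeds.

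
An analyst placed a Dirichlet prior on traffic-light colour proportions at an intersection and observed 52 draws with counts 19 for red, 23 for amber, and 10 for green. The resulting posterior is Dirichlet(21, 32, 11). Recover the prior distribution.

For a Dirichlet(α) prior with multinomial counts c, the posterior is Dirichlet(α + c) componentwise.
Subtract each count from the matching posterior parameter: 21−19=2, 32−23=9, 11−10=1.

Dirichlet(2, 9, 1)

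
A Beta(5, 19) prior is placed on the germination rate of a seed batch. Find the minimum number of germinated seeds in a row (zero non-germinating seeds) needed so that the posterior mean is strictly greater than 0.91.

k = 188

After k germinated seeds and 0 non-germinating seeds the posterior is Beta(5+k, 19), with mean (5+k)/(5+19+k).
Set (5+k)/(24+k) > 0.91 and solve: k > (0.91·24 − 5)/(1 − 0.91) = 187.111.
The smallest integer exceeding 187.111 is 188, and checking k=188: (193)/(212) = 0.9104 > 0.91.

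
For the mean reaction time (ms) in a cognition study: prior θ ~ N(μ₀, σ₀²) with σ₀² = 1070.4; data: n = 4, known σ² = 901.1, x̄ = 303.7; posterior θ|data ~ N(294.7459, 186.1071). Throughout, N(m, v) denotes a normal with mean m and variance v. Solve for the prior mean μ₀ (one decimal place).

The posterior mean is a precision-weighted average: μ_n = (τ₀μ₀ + τ_data·x̄)/(τ₀+τ_data), with τ₀=1/σ₀² and τ_data=n/σ².
Here τ₀ = 1/1070.4 = 0.000934 and τ_data = 4/901.1 = 0.004439, so τ_n = 0.005373.
Rearranging for μ₀: μ₀ = (μ_n·τ_n − τ_data·x̄)/τ₀ = (294.7459·0.005373 − 0.004439·303.7) / 0.000934 = 0.235545/0.000934 ≈ 252.2.

μ₀ = 252.2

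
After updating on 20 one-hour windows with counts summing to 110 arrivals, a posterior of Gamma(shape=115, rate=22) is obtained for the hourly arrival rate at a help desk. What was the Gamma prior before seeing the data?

Gamma(shape=5, rate=2)

Gamma–Poisson conjugacy: posterior shape = α + Σxᵢ, posterior rate = β + n.
So α = 115 − 110 = 5 and β = 22 − 20 = 2.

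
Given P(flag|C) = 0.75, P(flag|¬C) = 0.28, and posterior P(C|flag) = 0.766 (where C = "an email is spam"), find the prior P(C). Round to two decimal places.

P(C) = 0.55

Bayes' rule in odds form gives O(C|E) = O(C)·[P(E|C)/P(E|¬C)], hence O(C) = O(C|E)/LR.
Posterior odds = 0.766/(1−0.766) = 3.2735. LR = 0.75/0.28 = 2.6786.
Prior odds = 3.2735/2.6786 = 1.2221, so P(C) = 1.2221/(1+1.2221) ≈ 0.55.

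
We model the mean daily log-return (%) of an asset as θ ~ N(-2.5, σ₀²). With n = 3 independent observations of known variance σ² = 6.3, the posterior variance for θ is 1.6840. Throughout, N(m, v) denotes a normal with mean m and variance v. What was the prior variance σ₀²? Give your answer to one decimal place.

σ₀² = 8.5

Posterior precision equals prior precision plus data precision: 1/σ_n² = 1/σ₀² + n/σ².
So 1/σ₀² = 1/1.6840 − 3/6.3 = 0.593824 − 0.476190 = 0.117634.
Hence σ₀² = 1/0.117634 ≈ 8.5.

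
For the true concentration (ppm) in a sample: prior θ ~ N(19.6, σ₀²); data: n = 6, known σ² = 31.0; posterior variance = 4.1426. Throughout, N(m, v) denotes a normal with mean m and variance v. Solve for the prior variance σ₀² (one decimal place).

For the Normal–Normal model with known σ², precisions add: τ_n = τ₀ + n/σ².
So 1/σ₀² = 1/4.1426 − 6/31.0 = 0.241394 − 0.193548 = 0.047846.
Hence σ₀² = 1/0.047846 ≈ 20.9.

σ₀² = 20.9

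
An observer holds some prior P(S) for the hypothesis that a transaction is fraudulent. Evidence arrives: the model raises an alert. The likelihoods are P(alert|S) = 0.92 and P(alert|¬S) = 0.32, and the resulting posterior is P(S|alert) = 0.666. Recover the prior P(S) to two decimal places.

In odds form, posterior odds = prior odds × likelihood ratio, so prior odds = posterior odds ÷ LR.
Posterior odds = 0.666/(1−0.666) = 1.9940. LR = 0.92/0.32 = 2.8750.
Prior odds = 1.9940/2.8750 = 0.6936, so P(S) = 0.6936/(1+0.6936) ≈ 0.41.

P(S) = 0.41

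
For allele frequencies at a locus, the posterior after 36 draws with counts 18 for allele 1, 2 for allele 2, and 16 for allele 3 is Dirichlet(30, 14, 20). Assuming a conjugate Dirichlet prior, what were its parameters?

Dirichlet(12, 12, 4)

For a Dirichlet(α) prior with multinomial counts c, the posterior is Dirichlet(α + c) componentwise.
Subtract each count from the matching posterior parameter: 30−18=12, 14−2=12, 20−16=4.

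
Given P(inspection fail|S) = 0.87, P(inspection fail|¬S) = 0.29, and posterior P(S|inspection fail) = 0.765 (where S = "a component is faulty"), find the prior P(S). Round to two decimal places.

P(S) = 0.52

Bayes' rule in odds form gives O(S|E) = O(S)·[P(E|S)/P(E|¬S)], hence O(S) = O(S|E)/LR.
Posterior odds = 0.765/(1−0.765) = 3.2553. LR = 0.87/0.29 = 3.0000.
Prior odds = 3.2553/3.0000 = 1.0851, so P(S) = 1.0851/(1+1.0851) ≈ 0.52.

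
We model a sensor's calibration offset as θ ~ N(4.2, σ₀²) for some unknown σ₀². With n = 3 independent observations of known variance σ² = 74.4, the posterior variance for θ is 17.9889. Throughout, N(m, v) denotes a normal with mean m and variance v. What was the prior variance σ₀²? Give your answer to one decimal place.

σ₀² = 65.5

Posterior precision equals prior precision plus data precision: 1/σ_n² = 1/σ₀² + n/σ².
So 1/σ₀² = 1/17.9889 − 3/74.4 = 0.055590 − 0.040323 = 0.015267.
Hence σ₀² = 1/0.015267 ≈ 65.5.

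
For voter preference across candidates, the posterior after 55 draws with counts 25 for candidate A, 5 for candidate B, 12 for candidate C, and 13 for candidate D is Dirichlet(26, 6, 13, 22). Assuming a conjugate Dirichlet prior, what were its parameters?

Dirichlet(1, 1, 1, 9)

For a Dirichlet(α) prior with multinomial counts c, the posterior is Dirichlet(α + c) componentwise.
Subtract each count from the matching posterior parameter: 26−25=1, 6−5=1, 13−12=1, 22−13=9.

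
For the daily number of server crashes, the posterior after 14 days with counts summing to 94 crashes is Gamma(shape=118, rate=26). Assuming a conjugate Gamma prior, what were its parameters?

Gamma–Poisson conjugacy: posterior shape = α + Σxᵢ, posterior rate = β + n.
So α = 118 − 94 = 24 and β = 26 − 14 = 12.

Gamma(shape=24, rate=12)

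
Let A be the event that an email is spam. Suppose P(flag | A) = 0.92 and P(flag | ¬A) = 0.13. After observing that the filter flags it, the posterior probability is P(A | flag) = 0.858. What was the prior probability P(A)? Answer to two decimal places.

Bayes' rule in odds form gives O(A|E) = O(A)·[P(E|A)/P(E|¬A)], hence O(A) = O(A|E)/LR.
Posterior odds = 0.858/(1−0.858) = 6.0423. LR = 0.92/0.13 = 7.0769.
Prior odds = 6.0423/7.0769 = 0.8538, so P(A) = 0.8538/(1+0.8538) ≈ 0.46.

P(A) = 0.46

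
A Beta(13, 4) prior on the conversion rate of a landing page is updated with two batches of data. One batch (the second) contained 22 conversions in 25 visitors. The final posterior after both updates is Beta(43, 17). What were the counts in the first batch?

Because Beta–binomial updating is additive in the counts, the combined data contributed (α_post−α_prior, β_post−β_prior) successes and failures.
Total across both batches: 43−13=30 conversions, 17−4=13 bounces.
Subtract the second batch: 30−22=8 conversions and 13−3=10 bounces.

8 conversions and 10 bounces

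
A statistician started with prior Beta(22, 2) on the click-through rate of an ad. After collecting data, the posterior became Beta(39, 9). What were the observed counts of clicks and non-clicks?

17 clicks and 7 non-clicks

Beta is conjugate to the binomial likelihood: posterior = Beta(a+s, b+f).
Match parameters: s=39−22=17, f=9−2=7.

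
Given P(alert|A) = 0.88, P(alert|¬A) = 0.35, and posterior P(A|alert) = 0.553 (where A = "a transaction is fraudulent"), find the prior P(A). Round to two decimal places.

P(A) = 0.33

In odds form, posterior odds = prior odds × likelihood ratio, so prior odds = posterior odds ÷ LR.
Posterior odds = 0.553/(1−0.553) = 1.2371. LR = 0.88/0.35 = 2.5143.
Prior odds = 1.2371/2.5143 = 0.4920, so P(A) = 0.4920/(1+0.4920) ≈ 0.33.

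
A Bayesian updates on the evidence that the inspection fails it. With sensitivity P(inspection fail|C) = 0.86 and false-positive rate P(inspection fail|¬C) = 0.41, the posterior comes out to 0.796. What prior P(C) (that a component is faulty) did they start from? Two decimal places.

P(C) = 0.65

In odds form, posterior odds = prior odds × likelihood ratio, so prior odds = posterior odds ÷ LR.
Posterior odds = 0.796/(1−0.796) = 3.9020. LR = 0.86/0.41 = 2.0976.
Prior odds = 3.9020/2.0976 = 1.8602, so P(C) = 1.8602/(1+1.8602) ≈ 0.65.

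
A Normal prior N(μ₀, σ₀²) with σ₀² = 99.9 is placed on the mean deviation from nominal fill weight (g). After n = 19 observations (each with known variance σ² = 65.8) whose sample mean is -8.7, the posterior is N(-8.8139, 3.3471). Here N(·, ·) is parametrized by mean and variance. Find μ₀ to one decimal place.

μ₀ = -12.1

With known observation variance, the Normal–Normal posterior has precision τ_n = τ₀ + n/σ² and mean μ_n = (τ₀μ₀ + (n/σ²)x̄)/τ_n.
Here τ₀ = 1/99.9 = 0.010010 and τ_data = 19/65.8 = 0.288754, so τ_n = 0.298764.
Rearranging for μ₀: μ₀ = (μ_n·τ_n − τ_data·x̄)/τ₀ = (-8.8139·0.298764 − 0.288754·-8.7) / 0.010010 = -0.121116/0.010010 ≈ -12.1.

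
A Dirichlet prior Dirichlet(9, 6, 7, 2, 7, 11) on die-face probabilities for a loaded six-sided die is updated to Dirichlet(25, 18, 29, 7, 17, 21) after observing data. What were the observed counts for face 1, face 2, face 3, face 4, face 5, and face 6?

For a Dirichlet(α) prior with multinomial counts c, the posterior is Dirichlet(α + c) componentwise.
Counts are posterior − prior componentwise: 25−9=16, 18−6=12, 29−7=22, 7−2=5, 17−7=10, 21−11=10.

counts (16, 12, 22, 5, 10, 10)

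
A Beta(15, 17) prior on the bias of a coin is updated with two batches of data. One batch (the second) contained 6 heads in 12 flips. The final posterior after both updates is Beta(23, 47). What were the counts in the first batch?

2 heads and 24 tails

Because Beta–binomial updating is additive in the counts, the combined data contributed (α_post−α_prior, β_post−β_prior) successes and failures.
Total across both batches: 23−15=8 heads, 47−17=30 tails.
Subtract the second batch: 8−6=2 heads and 30−6=24 tails.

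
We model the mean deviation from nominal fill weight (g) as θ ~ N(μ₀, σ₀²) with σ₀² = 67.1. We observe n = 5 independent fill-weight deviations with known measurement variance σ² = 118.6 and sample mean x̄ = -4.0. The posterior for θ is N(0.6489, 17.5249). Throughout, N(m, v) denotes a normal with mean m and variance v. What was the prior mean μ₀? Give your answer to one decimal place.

μ₀ = 13.8

With known observation variance, the Normal–Normal posterior has precision τ_n = τ₀ + n/σ² and mean μ_n = (τ₀μ₀ + (n/σ²)x̄)/τ_n.
Here τ₀ = 1/67.1 = 0.014903 and τ_data = 5/118.6 = 0.042159, so τ_n = 0.057062.
Rearranging for μ₀: μ₀ = (μ_n·τ_n − τ_data·x̄)/τ₀ = (0.6489·0.057062 − 0.042159·-4.0) / 0.014903 = 0.205664/0.014903 ≈ 13.8.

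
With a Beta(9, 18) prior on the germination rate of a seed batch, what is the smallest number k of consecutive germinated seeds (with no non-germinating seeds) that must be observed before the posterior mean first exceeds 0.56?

k = 14

After k germinated seeds and 0 non-germinating seeds the posterior is Beta(9+k, 18), with mean (9+k)/(9+18+k).
Set (9+k)/(27+k) > 0.56 and solve: k > (0.56·27 − 9)/(1 − 0.56) = 13.909.
The smallest integer exceeding 13.909 is 14, and checking k=14: (23)/(41) = 0.5610 > 0.56.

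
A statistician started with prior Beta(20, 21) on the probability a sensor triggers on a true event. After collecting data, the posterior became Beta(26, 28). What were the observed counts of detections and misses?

6 detections and 7 misses

Under Beta–binomial conjugacy the posterior parameters are (a+s, b+f).
So s = 26 − 20 = 6 and f = 28 − 21 = 7.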